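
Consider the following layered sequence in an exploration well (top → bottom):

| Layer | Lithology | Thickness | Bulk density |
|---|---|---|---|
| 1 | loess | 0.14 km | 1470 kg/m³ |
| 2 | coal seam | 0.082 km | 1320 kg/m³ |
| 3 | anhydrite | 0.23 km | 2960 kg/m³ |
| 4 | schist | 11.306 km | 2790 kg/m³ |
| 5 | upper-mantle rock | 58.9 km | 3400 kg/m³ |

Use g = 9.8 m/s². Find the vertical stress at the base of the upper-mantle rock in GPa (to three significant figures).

2.28 GPa

loess: 1470 kg/m³ × 9.8 m/s² × 140 m = 2.017×10^6 Pa = 2.017×10^-3 GPa
coal seam: 1320 kg/m³ × 9.8 m/s² × 82 m = 1.061×10^6 Pa = 1.061×10^-3 GPa
anhydrite: 2960 kg/m³ × 9.8 m/s² × 230 m = 6.672×10^6 Pa = 6.672×10^-3 GPa
schist: 2790 kg/m³ × 9.8 m/s² × 11306 m = 3.091×10^8 Pa = 0.3091 GPa
upper-mantle rock: 3400 kg/m³ × 9.8 m/s² × 58900 m = 1.963×10^9 Pa = 1.963 GPa
Total = 2.017×10^-3 + 1.061×10^-3 + 6.672×10^-3 + 0.3091 + 1.963 = 2.2814 GPa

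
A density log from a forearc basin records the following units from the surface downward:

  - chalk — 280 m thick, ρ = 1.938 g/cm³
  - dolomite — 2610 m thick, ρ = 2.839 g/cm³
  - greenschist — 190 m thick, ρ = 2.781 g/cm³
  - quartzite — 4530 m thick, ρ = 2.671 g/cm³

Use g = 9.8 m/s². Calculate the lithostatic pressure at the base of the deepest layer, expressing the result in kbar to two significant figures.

2.0 kbar

chalk: 1938 kg/m³ × 9.8 m/s² × 280 m = 5.318×10^6 Pa = 0.05318 kbar
dolomite: 2839 kg/m³ × 9.8 m/s² × 2610 m = 7.262×10^7 Pa = 0.7262 kbar
greenschist: 2781 kg/m³ × 9.8 m/s² × 190 m = 5.178×10^6 Pa = 0.05178 kbar
quartzite: 2671 kg/m³ × 9.8 m/s² × 4530 m = 1.186×10^8 Pa = 1.186 kbar
Total = 0.05318 + 0.7262 + 0.05178 + 1.186 = 2.0169 kbar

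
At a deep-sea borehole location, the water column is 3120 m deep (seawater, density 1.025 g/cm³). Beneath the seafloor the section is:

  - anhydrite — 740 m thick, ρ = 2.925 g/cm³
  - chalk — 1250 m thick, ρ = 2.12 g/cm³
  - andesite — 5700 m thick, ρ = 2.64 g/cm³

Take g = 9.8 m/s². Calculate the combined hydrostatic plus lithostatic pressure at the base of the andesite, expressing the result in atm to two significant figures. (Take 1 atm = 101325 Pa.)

2200 atm

seawater: 1025 kg/m³ × 9.8 m/s² × 3120 m = 3.134×10^7 Pa = 309.3 atm
anhydrite: 2925 kg/m³ × 9.8 m/s² × 740 m = 2.121×10^7 Pa = 209.3 atm
chalk: 2120 kg/m³ × 9.8 m/s² × 1250 m = 2.597×10^7 Pa = 256.3 atm
andesite: 2640 kg/m³ × 9.8 m/s² × 5700 m = 1.475×10^8 Pa = 1455 atm
Total = 309.3 + 209.3 + 256.3 + 1455 = 2230.4 atm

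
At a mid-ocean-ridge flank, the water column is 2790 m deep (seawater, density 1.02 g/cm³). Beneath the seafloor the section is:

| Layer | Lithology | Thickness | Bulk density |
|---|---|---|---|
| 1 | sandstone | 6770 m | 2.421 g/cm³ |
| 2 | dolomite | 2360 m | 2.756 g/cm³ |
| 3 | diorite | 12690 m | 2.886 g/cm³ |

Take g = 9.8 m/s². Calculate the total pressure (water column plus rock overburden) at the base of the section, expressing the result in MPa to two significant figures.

seawater: 1020 kg/m³ × 9.8 m/s² × 2790 m = 2.789×10^7 Pa = 27.89 MPa
sandstone: 2421 kg/m³ × 9.8 m/s² × 6770 m = 1.606×10^8 Pa = 160.6 MPa
dolomite: 2756 kg/m³ × 9.8 m/s² × 2360 m = 6.374×10^7 Pa = 63.74 MPa
diorite: 2886 kg/m³ × 9.8 m/s² × 12690 m = 3.589×10^8 Pa = 358.9 MPa
Total = 27.89 + 160.6 + 63.74 + 358.9 = 611.16 MPa

610 MPa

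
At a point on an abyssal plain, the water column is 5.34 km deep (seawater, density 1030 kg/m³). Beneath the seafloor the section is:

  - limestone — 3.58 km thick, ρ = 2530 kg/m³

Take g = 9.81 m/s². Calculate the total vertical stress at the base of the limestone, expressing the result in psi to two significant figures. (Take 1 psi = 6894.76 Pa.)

21000 psi

seawater: 1030 kg/m³ × 9.81 m/s² × 5340 m = 5.396×10^7 Pa = 7826 psi
limestone: 2530 kg/m³ × 9.81 m/s² × 3580 m = 8.885×10^7 Pa = 12887 psi
Total = 7826 + 12887 = 20713 psi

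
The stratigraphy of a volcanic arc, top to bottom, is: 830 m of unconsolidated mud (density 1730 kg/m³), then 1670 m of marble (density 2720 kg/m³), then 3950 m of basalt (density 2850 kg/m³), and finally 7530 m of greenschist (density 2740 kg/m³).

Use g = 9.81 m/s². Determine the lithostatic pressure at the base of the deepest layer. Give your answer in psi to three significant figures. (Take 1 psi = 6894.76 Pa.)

53900 psi

unconsolidated mud: 1730 kg/m³ × 9.81 m/s² × 830 m = 1.409×10^7 Pa = 2043 psi
marble: 2720 kg/m³ × 9.81 m/s² × 1670 m = 4.456×10^7 Pa = 6463 psi
basalt: 2850 kg/m³ × 9.81 m/s² × 3950 m = 1.104×10^8 Pa = 16017 psi
greenschist: 2740 kg/m³ × 9.81 m/s² × 7530 m = 2.024×10^8 Pa = 29356 psi
Total = 2043 + 6463 + 16017 + 29356 = 53879 psi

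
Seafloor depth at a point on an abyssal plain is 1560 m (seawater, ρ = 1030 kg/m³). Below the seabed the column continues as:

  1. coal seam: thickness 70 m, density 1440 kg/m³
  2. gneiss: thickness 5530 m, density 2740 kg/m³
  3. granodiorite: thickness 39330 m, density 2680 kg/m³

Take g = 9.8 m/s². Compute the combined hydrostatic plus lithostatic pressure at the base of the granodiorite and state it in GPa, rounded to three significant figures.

1.20 GPa

seawater: 1030 kg/m³ × 9.8 m/s² × 1560 m = 1.575×10^7 Pa = 0.01575 GPa
coal seam: 1440 kg/m³ × 9.8 m/s² × 70 m = 9.878×10^5 Pa = 9.878×10^-4 GPa
gneiss: 2740 kg/m³ × 9.8 m/s² × 5530 m = 1.485×10^8 Pa = 0.1485 GPa
granodiorite: 2680 kg/m³ × 9.8 m/s² × 39330 m = 1.033×10^9 Pa = 1.033 GPa
Total = 0.01575 + 9.878×10^-4 + 0.1485 + 1.033 = 1.1982 GPa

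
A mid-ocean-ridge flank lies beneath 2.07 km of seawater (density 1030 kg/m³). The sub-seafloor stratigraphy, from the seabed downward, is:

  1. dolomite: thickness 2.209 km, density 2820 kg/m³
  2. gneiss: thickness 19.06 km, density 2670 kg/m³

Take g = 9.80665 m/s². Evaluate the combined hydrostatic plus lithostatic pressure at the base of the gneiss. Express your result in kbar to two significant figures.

seawater: 1030 kg/m³ × 9.80665 m/s² × 2070 m = 2.091×10^7 Pa = 0.2091 kbar
dolomite: 2820 kg/m³ × 9.80665 m/s² × 2209 m = 6.109×10^7 Pa = 0.6109 kbar
gneiss: 2670 kg/m³ × 9.80665 m/s² × 19060 m = 4.991×10^8 Pa = 4.991 kbar
Total = 0.2091 + 0.6109 + 4.991 = 5.8106 kbar

5.8 kbar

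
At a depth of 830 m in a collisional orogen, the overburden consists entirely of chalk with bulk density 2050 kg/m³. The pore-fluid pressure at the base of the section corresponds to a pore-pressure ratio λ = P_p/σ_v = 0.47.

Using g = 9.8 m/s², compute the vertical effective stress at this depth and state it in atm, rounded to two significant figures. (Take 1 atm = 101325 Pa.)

87 atm

Overburden (lithostatic) stress σ_v:
chalk: 2050 kg/m³ × 9.8 m/s² × 830 m = 1.667×10^7 Pa = 16.67 MPa
Pore pressure P_p = λ·σ_v = 0.47 × 16.67 MPa = 7.837 MPa
Effective stress σ' = σ_v − P_p = 16.67 − 7.837 = 8.8376 MPa = 87.220 atm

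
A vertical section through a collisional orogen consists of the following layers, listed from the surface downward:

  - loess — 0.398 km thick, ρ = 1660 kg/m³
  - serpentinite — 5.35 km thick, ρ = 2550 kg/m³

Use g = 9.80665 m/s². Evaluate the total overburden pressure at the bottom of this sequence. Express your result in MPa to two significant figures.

loess: 1660 kg/m³ × 9.80665 m/s² × 398 m = 6.479×10^6 Pa = 6.479 MPa
serpentinite: 2550 kg/m³ × 9.80665 m/s² × 5350 m = 1.338×10^8 Pa = 133.8 MPa
Total = 6.479 + 133.8 = 140.27 MPa

140 MPa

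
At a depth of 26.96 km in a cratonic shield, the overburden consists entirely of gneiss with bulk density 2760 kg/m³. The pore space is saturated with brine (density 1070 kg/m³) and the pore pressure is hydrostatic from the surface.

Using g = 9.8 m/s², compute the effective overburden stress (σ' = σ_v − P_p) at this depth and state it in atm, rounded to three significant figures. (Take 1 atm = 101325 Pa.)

Overburden (lithostatic) stress σ_v:
gneiss: 2760 kg/m³ × 9.8 m/s² × 26960 m = 7.292×10^8 Pa = 729.2 MPa
Pore pressure P_p = 1070 kg/m³ × 9.8 m/s² × 26960 m = 2.827×10^8 Pa = 282.7 MPa
Effective stress σ' = σ_v − P_p = 729.2 − 282.7 = 446.51 MPa = 4406.7 atm

4410 atm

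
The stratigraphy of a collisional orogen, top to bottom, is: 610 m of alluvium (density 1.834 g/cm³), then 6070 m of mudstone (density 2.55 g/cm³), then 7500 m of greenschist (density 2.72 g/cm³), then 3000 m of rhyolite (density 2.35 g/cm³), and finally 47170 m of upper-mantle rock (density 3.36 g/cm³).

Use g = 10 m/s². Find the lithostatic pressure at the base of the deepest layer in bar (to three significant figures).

20300 bar

alluvium: 1834 kg/m³ × 10 m/s² × 610 m = 1.119×10^7 Pa = 111.9 bar
mudstone: 2550 kg/m³ × 10 m/s² × 6070 m = 1.548×10^8 Pa = 1548 bar
greenschist: 2720 kg/m³ × 10 m/s² × 7500 m = 2.040×10^8 Pa = 2040 bar
rhyolite: 2350 kg/m³ × 10 m/s² × 3000 m = 7.050×10^7 Pa = 705.0 bar
upper-mantle rock: 3360 kg/m³ × 10 m/s² × 47170 m = 1.585×10^9 Pa = 15849 bar
Total = 111.9 + 1548 + 2040 + 705.0 + 15849 = 20254 bar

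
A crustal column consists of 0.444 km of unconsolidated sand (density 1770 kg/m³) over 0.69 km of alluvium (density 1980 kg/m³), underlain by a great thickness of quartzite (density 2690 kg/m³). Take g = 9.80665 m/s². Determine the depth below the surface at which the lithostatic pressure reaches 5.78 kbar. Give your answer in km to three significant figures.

22.2 km

Pressure at base of upper layers: 1770×9.80665×444 + 1980×9.80665×690 = 2.110×10^7 Pa = 0.2110 kbar
Remaining pressure to be supplied by quartzite: 5.780×10^8 − 2.110×10^7 = 5.569×10^8 Pa
Additional depth in quartzite = 5.569×10^8 Pa / (2690 kg/m³ × 9.80665 m/s²) = 21111 m
Total depth = 1134 m + 21111 m = 22245 m
= 22.245 km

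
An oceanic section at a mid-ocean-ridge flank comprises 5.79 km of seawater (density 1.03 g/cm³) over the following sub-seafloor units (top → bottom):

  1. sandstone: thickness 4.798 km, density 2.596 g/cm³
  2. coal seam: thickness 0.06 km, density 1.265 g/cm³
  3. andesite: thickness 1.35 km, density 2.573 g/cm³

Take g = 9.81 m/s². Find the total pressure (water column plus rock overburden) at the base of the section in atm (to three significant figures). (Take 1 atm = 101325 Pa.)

2130 atm

seawater: 1030 kg/m³ × 9.81 m/s² × 5790 m = 5.850×10^7 Pa = 577.4 atm
sandstone: 2596 kg/m³ × 9.81 m/s² × 4798 m = 1.222×10^8 Pa = 1206 atm
coal seam: 1265 kg/m³ × 9.81 m/s² × 60 m = 7.446×10^5 Pa = 7.348 atm
andesite: 2573 kg/m³ × 9.81 m/s² × 1350 m = 3.408×10^7 Pa = 336.3 atm
Total = 577.4 + 1206 + 7.348 + 336.3 = 2127.0 atm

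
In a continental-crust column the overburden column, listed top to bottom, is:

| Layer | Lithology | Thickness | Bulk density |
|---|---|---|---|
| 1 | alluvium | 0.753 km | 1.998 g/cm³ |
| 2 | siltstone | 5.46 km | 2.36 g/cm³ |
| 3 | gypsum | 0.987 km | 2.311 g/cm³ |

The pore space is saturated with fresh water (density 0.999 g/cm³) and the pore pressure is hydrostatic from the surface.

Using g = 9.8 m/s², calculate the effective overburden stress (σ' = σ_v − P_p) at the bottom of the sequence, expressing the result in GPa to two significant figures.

0.093 GPa

Overburden (lithostatic) stress σ_v:
alluvium: 1998 kg/m³ × 9.8 m/s² × 753 m = 1.474×10^7 Pa = 14.74 MPa
siltstone: 2360 kg/m³ × 9.8 m/s² × 5460 m = 1.263×10^8 Pa = 126.3 MPa
gypsum: 2311 kg/m³ × 9.8 m/s² × 987 m = 2.235×10^7 Pa = 22.35 MPa
Total = 14.74 + 126.3 + 22.35 = 163.38 MPa
Pore pressure P_p = 999 kg/m³ × 9.8 m/s² × 7200 m = 7.049×10^7 Pa = 70.49 MPa
Effective stress σ' = σ_v − P_p = 163.4 − 70.49 = 92.887 MPa = 0.092887 GPa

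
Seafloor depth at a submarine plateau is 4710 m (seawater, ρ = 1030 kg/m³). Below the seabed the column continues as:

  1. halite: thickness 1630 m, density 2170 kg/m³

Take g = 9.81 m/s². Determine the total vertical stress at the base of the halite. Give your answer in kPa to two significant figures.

seawater: 1030 kg/m³ × 9.81 m/s² × 4710 m = 4.759×10^7 Pa = 47591 kPa
halite: 2170 kg/m³ × 9.81 m/s² × 1630 m = 3.470×10^7 Pa = 34699 kPa
Total = 47591 + 34699 = 82290 kPa

82000 kPa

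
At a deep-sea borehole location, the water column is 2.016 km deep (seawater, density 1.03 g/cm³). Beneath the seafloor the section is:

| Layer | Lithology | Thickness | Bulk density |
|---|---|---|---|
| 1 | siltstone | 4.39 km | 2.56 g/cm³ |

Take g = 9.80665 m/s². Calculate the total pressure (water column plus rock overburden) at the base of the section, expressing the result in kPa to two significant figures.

seawater: 1030 kg/m³ × 9.80665 m/s² × 2016 m = 2.036×10^7 Pa = 20363 kPa
siltstone: 2560 kg/m³ × 9.80665 m/s² × 4390 m = 1.102×10^8 Pa = 1.102×10^5 kPa
Total = 20363 + 1.102×10^5 = 1.3057×10^5 kPa

130000 kPa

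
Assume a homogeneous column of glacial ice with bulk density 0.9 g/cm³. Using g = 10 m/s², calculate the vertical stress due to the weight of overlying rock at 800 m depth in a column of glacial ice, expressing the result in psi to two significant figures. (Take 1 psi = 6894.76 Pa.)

1000 psi

glacial ice: 900 kg/m³ × 10 m/s² × 800 m = 7.200×10^6 Pa = 1044 psi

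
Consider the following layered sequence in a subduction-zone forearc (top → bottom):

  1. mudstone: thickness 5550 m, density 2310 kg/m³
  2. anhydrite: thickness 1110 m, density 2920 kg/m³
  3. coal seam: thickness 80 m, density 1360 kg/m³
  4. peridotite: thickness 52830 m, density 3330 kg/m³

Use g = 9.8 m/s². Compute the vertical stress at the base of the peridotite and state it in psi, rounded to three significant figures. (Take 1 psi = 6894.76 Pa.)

mudstone: 2310 kg/m³ × 9.8 m/s² × 5550 m = 1.256×10^8 Pa = 18223 psi
anhydrite: 2920 kg/m³ × 9.8 m/s² × 1110 m = 3.176×10^7 Pa = 4607 psi
coal seam: 1360 kg/m³ × 9.8 m/s² × 80 m = 1.066×10^6 Pa = 154.6 psi
peridotite: 3330 kg/m³ × 9.8 m/s² × 52830 m = 1.724×10^9 Pa = 2.501×10^5 psi
Total = 18223 + 4607 + 154.6 + 2.501×10^5 = 2.7304×10^5 psi

273000 psi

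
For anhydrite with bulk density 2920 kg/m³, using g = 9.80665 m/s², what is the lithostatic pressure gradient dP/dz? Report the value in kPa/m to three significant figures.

28.6 kPa/m

dP/dz = ρg = 2920 kg/m³ × 9.80665 m/s² = 28635 Pa/m
= 28635 Pa/m × (1 kPa/m / 1000.0 Pa/m) = 28.635 kPa/m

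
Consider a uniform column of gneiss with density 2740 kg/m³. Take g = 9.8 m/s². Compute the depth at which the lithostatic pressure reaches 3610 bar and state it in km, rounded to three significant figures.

h = P/(ρg) = 3610 bar / (2740 kg/m³ × 9.8 m/s²) = 3.610×10^8 Pa / 26852 Pa/m = 13444 m
= 13.444 km

13.4 km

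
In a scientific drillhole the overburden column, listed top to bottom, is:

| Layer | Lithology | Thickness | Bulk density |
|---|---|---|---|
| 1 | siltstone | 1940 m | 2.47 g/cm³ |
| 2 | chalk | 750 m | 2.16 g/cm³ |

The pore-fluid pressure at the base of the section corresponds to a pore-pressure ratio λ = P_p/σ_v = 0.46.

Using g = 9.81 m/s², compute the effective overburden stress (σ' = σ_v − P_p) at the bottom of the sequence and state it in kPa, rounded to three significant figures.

Overburden (lithostatic) stress σ_v:
siltstone: 2470 kg/m³ × 9.81 m/s² × 1940 m = 4.701×10^7 Pa = 47.01 MPa
chalk: 2160 kg/m³ × 9.81 m/s² × 750 m = 1.589×10^7 Pa = 15.89 MPa
Total = 47.01 + 15.89 = 62.900 MPa
Pore pressure P_p = λ·σ_v = 0.46 × 62.90 MPa = 28.93 MPa
Effective stress σ' = σ_v − P_p = 62.90 − 28.93 = 33.966 MPa = 33966 kPa

34000 kPa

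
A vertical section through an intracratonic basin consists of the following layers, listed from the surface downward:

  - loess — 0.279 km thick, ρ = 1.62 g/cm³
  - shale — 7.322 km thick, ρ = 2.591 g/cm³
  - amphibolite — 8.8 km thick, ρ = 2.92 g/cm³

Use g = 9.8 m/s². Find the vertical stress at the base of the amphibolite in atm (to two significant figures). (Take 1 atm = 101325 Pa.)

4400 atm

loess: 1620 kg/m³ × 9.8 m/s² × 279 m = 4.429×10^6 Pa = 43.71 atm
shale: 2591 kg/m³ × 9.8 m/s² × 7322 m = 1.859×10^8 Pa = 1835 atm
amphibolite: 2920 kg/m³ × 9.8 m/s² × 8800 m = 2.518×10^8 Pa = 2485 atm
Total = 43.71 + 1835 + 2485 = 4363.9 atm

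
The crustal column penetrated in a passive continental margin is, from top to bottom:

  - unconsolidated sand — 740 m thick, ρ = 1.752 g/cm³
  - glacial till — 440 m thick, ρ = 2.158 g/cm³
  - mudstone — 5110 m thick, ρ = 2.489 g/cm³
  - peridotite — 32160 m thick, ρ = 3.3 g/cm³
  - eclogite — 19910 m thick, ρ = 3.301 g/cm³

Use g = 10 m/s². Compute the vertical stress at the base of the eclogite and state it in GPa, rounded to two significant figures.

1.9 GPa

unconsolidated sand: 1752 kg/m³ × 10 m/s² × 740 m = 1.296×10^7 Pa = 0.01296 GPa
glacial till: 2158 kg/m³ × 10 m/s² × 440 m = 9.495×10^6 Pa = 9.495×10^-3 GPa
mudstone: 2489 kg/m³ × 10 m/s² × 5110 m = 1.272×10^8 Pa = 0.1272 GPa
peridotite: 3300 kg/m³ × 10 m/s² × 32160 m = 1.061×10^9 Pa = 1.061 GPa
eclogite: 3301 kg/m³ × 10 m/s² × 19910 m = 6.572×10^8 Pa = 0.6572 GPa
Total = 0.01296 + 9.495×10^-3 + 0.1272 + 1.061 + 0.6572 = 1.8682 GPa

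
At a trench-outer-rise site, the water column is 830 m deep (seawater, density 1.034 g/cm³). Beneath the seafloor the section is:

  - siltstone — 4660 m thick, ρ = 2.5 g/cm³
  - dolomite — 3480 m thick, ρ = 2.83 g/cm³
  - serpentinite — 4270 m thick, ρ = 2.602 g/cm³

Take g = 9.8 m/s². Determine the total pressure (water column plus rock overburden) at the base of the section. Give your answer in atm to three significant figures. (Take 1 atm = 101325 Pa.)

seawater: 1034 kg/m³ × 9.8 m/s² × 830 m = 8.411×10^6 Pa = 83.01 atm
siltstone: 2500 kg/m³ × 9.8 m/s² × 4660 m = 1.142×10^8 Pa = 1127 atm
dolomite: 2830 kg/m³ × 9.8 m/s² × 3480 m = 9.651×10^7 Pa = 952.5 atm
serpentinite: 2602 kg/m³ × 9.8 m/s² × 4270 m = 1.089×10^8 Pa = 1075 atm
Total = 83.01 + 1127 + 952.5 + 1075 = 3236.9 atm

3240 atm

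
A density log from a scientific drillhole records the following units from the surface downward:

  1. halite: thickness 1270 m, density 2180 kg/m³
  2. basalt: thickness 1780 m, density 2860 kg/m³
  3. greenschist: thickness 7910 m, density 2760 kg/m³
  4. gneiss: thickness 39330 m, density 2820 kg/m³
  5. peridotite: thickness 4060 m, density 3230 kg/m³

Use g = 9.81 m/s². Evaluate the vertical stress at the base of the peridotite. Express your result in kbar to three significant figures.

halite: 2180 kg/m³ × 9.81 m/s² × 1270 m = 2.716×10^7 Pa = 0.2716 kbar
basalt: 2860 kg/m³ × 9.81 m/s² × 1780 m = 4.994×10^7 Pa = 0.4994 kbar
greenschist: 2760 kg/m³ × 9.81 m/s² × 7910 m = 2.142×10^8 Pa = 2.142 kbar
gneiss: 2820 kg/m³ × 9.81 m/s² × 39330 m = 1.088×10^9 Pa = 10.88 kbar
peridotite: 3230 kg/m³ × 9.81 m/s² × 4060 m = 1.286×10^8 Pa = 1.286 kbar
Total = 0.2716 + 0.4994 + 2.142 + 10.88 + 1.286 = 15.079 kbar

15.1 kbar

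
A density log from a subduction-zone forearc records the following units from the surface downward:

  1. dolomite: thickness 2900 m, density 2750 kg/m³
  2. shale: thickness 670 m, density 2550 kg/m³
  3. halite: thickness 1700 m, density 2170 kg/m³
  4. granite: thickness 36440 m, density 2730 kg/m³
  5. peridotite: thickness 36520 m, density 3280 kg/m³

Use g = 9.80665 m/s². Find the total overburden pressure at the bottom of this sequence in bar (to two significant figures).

23000 bar

dolomite: 2750 kg/m³ × 9.80665 m/s² × 2900 m = 7.821×10^7 Pa = 782.1 bar
shale: 2550 kg/m³ × 9.80665 m/s² × 670 m = 1.675×10^7 Pa = 167.5 bar
halite: 2170 kg/m³ × 9.80665 m/s² × 1700 m = 3.618×10^7 Pa = 361.8 bar
granite: 2730 kg/m³ × 9.80665 m/s² × 36440 m = 9.756×10^8 Pa = 9756 bar
peridotite: 3280 kg/m³ × 9.80665 m/s² × 36520 m = 1.175×10^9 Pa = 11747 bar
Total = 782.1 + 167.5 + 361.8 + 9756 + 11747 = 22814 bar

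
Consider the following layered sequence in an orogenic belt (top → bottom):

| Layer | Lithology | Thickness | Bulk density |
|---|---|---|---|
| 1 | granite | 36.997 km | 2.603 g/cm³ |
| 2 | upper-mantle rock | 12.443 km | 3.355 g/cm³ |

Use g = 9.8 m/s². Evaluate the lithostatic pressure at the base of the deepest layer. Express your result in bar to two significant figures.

granite: 2603 kg/m³ × 9.8 m/s² × 36997 m = 9.438×10^8 Pa = 9438 bar
upper-mantle rock: 3355 kg/m³ × 9.8 m/s² × 12443 m = 4.091×10^8 Pa = 4091 bar
Total = 9438 + 4091 = 13529 bar

14000 bar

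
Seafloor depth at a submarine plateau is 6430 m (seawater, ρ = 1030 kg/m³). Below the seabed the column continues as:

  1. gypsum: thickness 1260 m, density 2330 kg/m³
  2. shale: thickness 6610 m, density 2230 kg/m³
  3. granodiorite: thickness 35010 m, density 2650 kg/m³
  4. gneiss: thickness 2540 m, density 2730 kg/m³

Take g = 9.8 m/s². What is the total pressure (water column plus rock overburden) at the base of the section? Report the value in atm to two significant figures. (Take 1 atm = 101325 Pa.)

seawater: 1030 kg/m³ × 9.8 m/s² × 6430 m = 6.490×10^7 Pa = 640.6 atm
gypsum: 2330 kg/m³ × 9.8 m/s² × 1260 m = 2.877×10^7 Pa = 283.9 atm
shale: 2230 kg/m³ × 9.8 m/s² × 6610 m = 1.445×10^8 Pa = 1426 atm
granodiorite: 2650 kg/m³ × 9.8 m/s² × 35010 m = 9.092×10^8 Pa = 8973 atm
gneiss: 2730 kg/m³ × 9.8 m/s² × 2540 m = 6.796×10^7 Pa = 670.7 atm
Total = 640.6 + 283.9 + 1426 + 8973 + 670.7 = 11994 atm

12000 atm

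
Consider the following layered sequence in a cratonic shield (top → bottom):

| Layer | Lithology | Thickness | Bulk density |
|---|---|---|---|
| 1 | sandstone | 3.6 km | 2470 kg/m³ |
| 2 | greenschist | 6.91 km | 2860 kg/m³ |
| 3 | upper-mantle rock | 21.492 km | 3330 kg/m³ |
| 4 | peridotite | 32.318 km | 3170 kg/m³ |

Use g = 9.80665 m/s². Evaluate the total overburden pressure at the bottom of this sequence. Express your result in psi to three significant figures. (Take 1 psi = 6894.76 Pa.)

sandstone: 2470 kg/m³ × 9.80665 m/s² × 3600 m = 8.720×10^7 Pa = 12647 psi
greenschist: 2860 kg/m³ × 9.80665 m/s² × 6910 m = 1.938×10^8 Pa = 28109 psi
upper-mantle rock: 3330 kg/m³ × 9.80665 m/s² × 21492 m = 7.018×10^8 Pa = 1.018×10^5 psi
peridotite: 3170 kg/m³ × 9.80665 m/s² × 32318 m = 1.005×10^9 Pa = 1.457×10^5 psi
Total = 12647 + 28109 + 1.018×10^5 + 1.457×10^5 = 2.8827×10^5 psi

288000 psi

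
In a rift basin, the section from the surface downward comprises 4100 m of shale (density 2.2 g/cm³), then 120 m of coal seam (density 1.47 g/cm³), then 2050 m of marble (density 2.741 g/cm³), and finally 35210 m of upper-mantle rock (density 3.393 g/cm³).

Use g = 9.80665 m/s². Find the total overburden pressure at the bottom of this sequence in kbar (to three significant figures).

13.2 kbar

shale: 2200 kg/m³ × 9.80665 m/s² × 4100 m = 8.846×10^7 Pa = 0.8846 kbar
coal seam: 1470 kg/m³ × 9.80665 m/s² × 120 m = 1.730×10^6 Pa = 0.01730 kbar
marble: 2741 kg/m³ × 9.80665 m/s² × 2050 m = 5.510×10^7 Pa = 0.5510 kbar
upper-mantle rock: 3393 kg/m³ × 9.80665 m/s² × 35210 m = 1.172×10^9 Pa = 11.72 kbar
Total = 0.8846 + 0.01730 + 0.5510 + 11.72 = 13.169 kbar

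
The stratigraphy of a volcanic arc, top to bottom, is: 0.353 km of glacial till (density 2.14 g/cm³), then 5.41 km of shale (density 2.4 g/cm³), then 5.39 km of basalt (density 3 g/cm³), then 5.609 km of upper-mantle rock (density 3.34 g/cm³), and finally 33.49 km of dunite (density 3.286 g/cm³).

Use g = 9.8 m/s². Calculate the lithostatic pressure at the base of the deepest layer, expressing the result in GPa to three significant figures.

1.56 GPa

glacial till: 2140 kg/m³ × 9.8 m/s² × 353 m = 7.403×10^6 Pa = 7.403×10^-3 GPa
shale: 2400 kg/m³ × 9.8 m/s² × 5410 m = 1.272×10^8 Pa = 0.1272 GPa
basalt: 3000 kg/m³ × 9.8 m/s² × 5390 m = 1.585×10^8 Pa = 0.1585 GPa
upper-mantle rock: 3340 kg/m³ × 9.8 m/s² × 5609 m = 1.836×10^8 Pa = 0.1836 GPa
dunite: 3286 kg/m³ × 9.8 m/s² × 33490 m = 1.078×10^9 Pa = 1.078 GPa
Total = 7.403×10^-3 + 0.1272 + 0.1585 + 0.1836 + 1.078 = 1.5552 GPa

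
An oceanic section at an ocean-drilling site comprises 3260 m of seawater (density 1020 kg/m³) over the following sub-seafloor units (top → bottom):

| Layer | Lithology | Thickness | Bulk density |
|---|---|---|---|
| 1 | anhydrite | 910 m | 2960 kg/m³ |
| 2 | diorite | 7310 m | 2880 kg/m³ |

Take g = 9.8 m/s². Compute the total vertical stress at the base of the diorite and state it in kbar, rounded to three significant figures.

2.65 kbar

seawater: 1020 kg/m³ × 9.8 m/s² × 3260 m = 3.259×10^7 Pa = 0.3259 kbar
anhydrite: 2960 kg/m³ × 9.8 m/s² × 910 m = 2.640×10^7 Pa = 0.2640 kbar
diorite: 2880 kg/m³ × 9.8 m/s² × 7310 m = 2.063×10^8 Pa = 2.063 kbar
Total = 0.3259 + 0.2640 + 2.063 = 2.6530 kbar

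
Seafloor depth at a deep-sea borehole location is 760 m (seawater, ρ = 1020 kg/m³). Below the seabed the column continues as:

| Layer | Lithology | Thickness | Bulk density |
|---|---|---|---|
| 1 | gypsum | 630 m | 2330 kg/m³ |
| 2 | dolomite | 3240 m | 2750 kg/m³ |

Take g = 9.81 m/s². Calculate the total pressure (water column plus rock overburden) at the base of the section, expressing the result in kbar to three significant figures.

1.09 kbar

seawater: 1020 kg/m³ × 9.81 m/s² × 760 m = 7.605×10^6 Pa = 0.07605 kbar
gypsum: 2330 kg/m³ × 9.81 m/s² × 630 m = 1.440×10^7 Pa = 0.1440 kbar
dolomite: 2750 kg/m³ × 9.81 m/s² × 3240 m = 8.741×10^7 Pa = 0.8741 kbar
Total = 0.07605 + 0.1440 + 0.8741 = 1.0941 kbar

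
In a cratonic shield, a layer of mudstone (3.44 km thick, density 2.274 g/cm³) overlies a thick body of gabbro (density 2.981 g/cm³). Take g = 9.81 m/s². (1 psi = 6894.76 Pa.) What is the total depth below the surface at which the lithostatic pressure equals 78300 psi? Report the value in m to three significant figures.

19300 m

Pressure at base of upper layers: 2274×9.81×3440 = 7.674×10^7 Pa = 11130 psi
Remaining pressure to be supplied by gabbro: 5.399×10^8 − 7.674×10^7 = 4.631×10^8 Pa
Additional depth in gabbro = 4.631×10^8 Pa / (2981 kg/m³ × 9.81 m/s²) = 15837 m
Total depth = 3440 m + 15837 m = 19277 m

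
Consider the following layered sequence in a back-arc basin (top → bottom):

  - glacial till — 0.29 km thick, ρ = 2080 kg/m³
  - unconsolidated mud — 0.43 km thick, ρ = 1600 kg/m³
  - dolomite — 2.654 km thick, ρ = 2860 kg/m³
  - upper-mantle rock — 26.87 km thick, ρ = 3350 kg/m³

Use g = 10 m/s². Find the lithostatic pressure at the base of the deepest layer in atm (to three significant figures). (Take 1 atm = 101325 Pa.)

9760 atm

glacial till: 2080 kg/m³ × 10 m/s² × 290 m = 6.032×10^6 Pa = 59.53 atm
unconsolidated mud: 1600 kg/m³ × 10 m/s² × 430 m = 6.880×10^6 Pa = 67.90 atm
dolomite: 2860 kg/m³ × 10 m/s² × 2654 m = 7.590×10^7 Pa = 749.1 atm
upper-mantle rock: 3350 kg/m³ × 10 m/s² × 26870 m = 9.001×10^8 Pa = 8884 atm
Total = 59.53 + 67.90 + 749.1 + 8884 = 9760.3 atm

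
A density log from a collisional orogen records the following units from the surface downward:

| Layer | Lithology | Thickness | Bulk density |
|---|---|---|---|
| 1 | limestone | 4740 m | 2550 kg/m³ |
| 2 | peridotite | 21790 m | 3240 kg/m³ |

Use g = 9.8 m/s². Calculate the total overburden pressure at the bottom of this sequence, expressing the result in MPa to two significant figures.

limestone: 2550 kg/m³ × 9.8 m/s² × 4740 m = 1.185×10^8 Pa = 118.5 MPa
peridotite: 3240 kg/m³ × 9.8 m/s² × 21790 m = 6.919×10^8 Pa = 691.9 MPa
Total = 118.5 + 691.9 = 810.33 MPa

810 MPa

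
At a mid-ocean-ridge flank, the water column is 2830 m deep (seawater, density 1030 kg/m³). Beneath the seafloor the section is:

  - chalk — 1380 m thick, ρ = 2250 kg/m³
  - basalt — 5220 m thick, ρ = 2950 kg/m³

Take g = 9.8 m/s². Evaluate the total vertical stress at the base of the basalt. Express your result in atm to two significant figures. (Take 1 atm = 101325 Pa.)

2100 atm

seawater: 1030 kg/m³ × 9.8 m/s² × 2830 m = 2.857×10^7 Pa = 281.9 atm
chalk: 2250 kg/m³ × 9.8 m/s² × 1380 m = 3.043×10^7 Pa = 300.3 atm
basalt: 2950 kg/m³ × 9.8 m/s² × 5220 m = 1.509×10^8 Pa = 1489 atm
Total = 281.9 + 300.3 + 1489 = 2071.6 atm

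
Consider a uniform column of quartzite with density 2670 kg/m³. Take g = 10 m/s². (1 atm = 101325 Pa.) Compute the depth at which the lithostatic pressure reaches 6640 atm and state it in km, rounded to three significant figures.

25.2 km

h = P/(ρg) = 6640 atm / (2670 kg/m³ × 10 m/s²) = 6.728×10^8 Pa / 26700 Pa/m = 25198 m
= 25.198 km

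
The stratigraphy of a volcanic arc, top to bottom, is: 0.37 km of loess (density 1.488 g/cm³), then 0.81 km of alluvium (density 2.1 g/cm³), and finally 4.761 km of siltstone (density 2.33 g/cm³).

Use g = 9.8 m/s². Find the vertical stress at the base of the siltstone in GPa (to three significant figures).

0.131 GPa

loess: 1488 kg/m³ × 9.8 m/s² × 370 m = 5.395×10^6 Pa = 5.395×10^-3 GPa
alluvium: 2100 kg/m³ × 9.8 m/s² × 810 m = 1.667×10^7 Pa = 0.01667 GPa
siltstone: 2330 kg/m³ × 9.8 m/s² × 4761 m = 1.087×10^8 Pa = 0.1087 GPa
Total = 5.395×10^-3 + 0.01667 + 0.1087 = 0.13078 GPa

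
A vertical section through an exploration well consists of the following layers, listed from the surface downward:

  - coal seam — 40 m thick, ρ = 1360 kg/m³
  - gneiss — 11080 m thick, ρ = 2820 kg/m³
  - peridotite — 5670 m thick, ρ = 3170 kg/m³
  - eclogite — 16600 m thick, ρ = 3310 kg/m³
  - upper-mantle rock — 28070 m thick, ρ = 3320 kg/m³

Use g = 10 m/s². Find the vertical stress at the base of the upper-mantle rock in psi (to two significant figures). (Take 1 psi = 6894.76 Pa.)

290000 psi

coal seam: 1360 kg/m³ × 10 m/s² × 40 m = 5.440×10^5 Pa = 78.90 psi
gneiss: 2820 kg/m³ × 10 m/s² × 11080 m = 3.125×10^8 Pa = 45318 psi
peridotite: 3170 kg/m³ × 10 m/s² × 5670 m = 1.797×10^8 Pa = 26069 psi
eclogite: 3310 kg/m³ × 10 m/s² × 16600 m = 5.495×10^8 Pa = 79692 psi
upper-mantle rock: 3320 kg/m³ × 10 m/s² × 28070 m = 9.319×10^8 Pa = 1.352×10^5 psi
Total = 78.90 + 45318 + 26069 + 79692 + 1.352×10^5 = 2.8632×10^5 psi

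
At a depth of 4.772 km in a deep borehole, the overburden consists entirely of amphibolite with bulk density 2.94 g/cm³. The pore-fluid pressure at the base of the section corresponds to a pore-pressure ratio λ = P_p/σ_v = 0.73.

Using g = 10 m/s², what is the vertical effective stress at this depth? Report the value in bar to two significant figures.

380 bar

Overburden (lithostatic) stress σ_v:
amphibolite: 2940 kg/m³ × 10 m/s² × 4772 m = 1.403×10^8 Pa = 140.3 MPa
Pore pressure P_p = λ·σ_v = 0.73 × 140.3 MPa = 102.4 MPa
Effective stress σ' = σ_v − P_p = 140.3 − 102.4 = 37.880 MPa = 378.80 bar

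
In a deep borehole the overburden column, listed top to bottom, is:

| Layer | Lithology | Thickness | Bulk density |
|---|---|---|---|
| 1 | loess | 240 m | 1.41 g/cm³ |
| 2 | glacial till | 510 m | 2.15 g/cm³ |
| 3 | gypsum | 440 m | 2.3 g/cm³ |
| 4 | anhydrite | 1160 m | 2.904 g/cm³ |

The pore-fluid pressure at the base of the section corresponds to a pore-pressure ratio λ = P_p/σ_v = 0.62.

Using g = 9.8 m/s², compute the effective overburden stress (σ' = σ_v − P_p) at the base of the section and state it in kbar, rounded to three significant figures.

0.217 kbar

Overburden (lithostatic) stress σ_v:
loess: 1410 kg/m³ × 9.8 m/s² × 240 m = 3.316×10^6 Pa = 3.316 MPa
glacial till: 2150 kg/m³ × 9.8 m/s² × 510 m = 1.075×10^7 Pa = 10.75 MPa
gypsum: 2300 kg/m³ × 9.8 m/s² × 440 m = 9.918×10^6 Pa = 9.918 MPa
anhydrite: 2904 kg/m³ × 9.8 m/s² × 1160 m = 3.301×10^7 Pa = 33.01 MPa
Total = 3.316 + 10.75 + 9.918 + 33.01 = 56.992 MPa
Pore pressure P_p = λ·σ_v = 0.62 × 56.99 MPa = 35.34 MPa
Effective stress σ' = σ_v − P_p = 56.99 − 35.34 = 21.657 MPa = 0.21657 kbar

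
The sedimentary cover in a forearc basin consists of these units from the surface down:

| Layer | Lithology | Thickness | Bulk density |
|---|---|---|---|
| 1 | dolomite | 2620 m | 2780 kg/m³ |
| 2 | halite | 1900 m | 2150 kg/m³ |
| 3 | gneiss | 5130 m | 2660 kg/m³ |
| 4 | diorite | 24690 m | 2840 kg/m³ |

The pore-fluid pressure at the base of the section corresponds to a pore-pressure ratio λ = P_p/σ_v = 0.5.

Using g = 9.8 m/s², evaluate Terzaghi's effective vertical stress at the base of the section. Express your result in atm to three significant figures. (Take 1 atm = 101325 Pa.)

Overburden (lithostatic) stress σ_v:
dolomite: 2780 kg/m³ × 9.8 m/s² × 2620 m = 7.138×10^7 Pa = 71.38 MPa
halite: 2150 kg/m³ × 9.8 m/s² × 1900 m = 4.003×10^7 Pa = 40.03 MPa
gneiss: 2660 kg/m³ × 9.8 m/s² × 5130 m = 1.337×10^8 Pa = 133.7 MPa
diorite: 2840 kg/m³ × 9.8 m/s² × 24690 m = 6.872×10^8 Pa = 687.2 MPa
Total = 71.38 + 40.03 + 133.7 + 687.2 = 932.31 MPa
Pore pressure P_p = λ·σ_v = 0.5 × 932.3 MPa = 466.2 MPa
Effective stress σ' = σ_v − P_p = 932.3 − 466.2 = 466.16 MPa = 4600.6 atm

4600 atm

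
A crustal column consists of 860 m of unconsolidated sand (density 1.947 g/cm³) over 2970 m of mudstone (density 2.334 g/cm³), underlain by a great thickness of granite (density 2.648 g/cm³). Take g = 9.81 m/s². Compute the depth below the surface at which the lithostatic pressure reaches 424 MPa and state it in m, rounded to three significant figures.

Pressure at base of upper layers: 1947×9.81×860 + 2334×9.81×2970 = 8.443×10^7 Pa = 84.43 MPa
Remaining pressure to be supplied by granite: 4.240×10^8 − 8.443×10^7 = 3.396×10^8 Pa
Additional depth in granite = 3.396×10^8 Pa / (2648 kg/m³ × 9.81 m/s²) = 13072 m
Total depth = 3830 m + 13072 m = 16902 m

16900 m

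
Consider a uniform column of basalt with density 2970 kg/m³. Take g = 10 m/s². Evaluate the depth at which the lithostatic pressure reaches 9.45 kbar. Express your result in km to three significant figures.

h = P/(ρg) = 9.45 kbar / (2970 kg/m³ × 10 m/s²) = 9.450×10^8 Pa / 29700 Pa/m = 31818 m
= 31.818 km

31.8 km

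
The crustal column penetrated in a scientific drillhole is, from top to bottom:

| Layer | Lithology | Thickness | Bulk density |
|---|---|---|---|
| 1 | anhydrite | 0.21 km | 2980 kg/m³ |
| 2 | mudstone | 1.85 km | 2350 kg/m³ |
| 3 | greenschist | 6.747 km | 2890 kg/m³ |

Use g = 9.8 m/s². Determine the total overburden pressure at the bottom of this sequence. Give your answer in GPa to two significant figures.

anhydrite: 2980 kg/m³ × 9.8 m/s² × 210 m = 6.133×10^6 Pa = 6.133×10^-3 GPa
mudstone: 2350 kg/m³ × 9.8 m/s² × 1850 m = 4.261×10^7 Pa = 0.04261 GPa
greenschist: 2890 kg/m³ × 9.8 m/s² × 6747 m = 1.911×10^8 Pa = 0.1911 GPa
Total = 6.133×10^-3 + 0.04261 + 0.1911 = 0.23983 GPa

0.24 GPa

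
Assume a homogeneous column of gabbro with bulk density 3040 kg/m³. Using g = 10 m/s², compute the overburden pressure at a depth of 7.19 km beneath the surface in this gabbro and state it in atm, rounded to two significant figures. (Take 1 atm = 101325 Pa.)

2200 atm

gabbro: 3040 kg/m³ × 10 m/s² × 7190 m = 2.186×10^8 Pa = 2157 atm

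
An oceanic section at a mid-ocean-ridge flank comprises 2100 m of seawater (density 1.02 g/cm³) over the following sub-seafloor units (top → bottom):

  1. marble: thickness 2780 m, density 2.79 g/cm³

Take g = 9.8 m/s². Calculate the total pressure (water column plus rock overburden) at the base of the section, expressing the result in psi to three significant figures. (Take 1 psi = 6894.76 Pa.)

seawater: 1020 kg/m³ × 9.8 m/s² × 2100 m = 2.099×10^7 Pa = 3045 psi
marble: 2790 kg/m³ × 9.8 m/s² × 2780 m = 7.601×10^7 Pa = 11024 psi
Total = 3045 + 11024 = 14069 psi

14100 psi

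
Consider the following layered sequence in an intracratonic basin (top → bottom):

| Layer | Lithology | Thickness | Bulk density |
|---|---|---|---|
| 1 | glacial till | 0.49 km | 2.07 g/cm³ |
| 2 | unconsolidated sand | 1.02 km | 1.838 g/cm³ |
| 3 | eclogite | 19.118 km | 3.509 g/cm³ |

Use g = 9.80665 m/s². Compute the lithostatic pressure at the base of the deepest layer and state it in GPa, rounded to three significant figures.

glacial till: 2070 kg/m³ × 9.80665 m/s² × 490 m = 9.947×10^6 Pa = 9.947×10^-3 GPa
unconsolidated sand: 1838 kg/m³ × 9.80665 m/s² × 1020 m = 1.839×10^7 Pa = 0.01839 GPa
eclogite: 3509 kg/m³ × 9.80665 m/s² × 19118 m = 6.579×10^8 Pa = 0.6579 GPa
Total = 9.947×10^-3 + 0.01839 + 0.6579 = 0.68621 GPa

0.686 GPa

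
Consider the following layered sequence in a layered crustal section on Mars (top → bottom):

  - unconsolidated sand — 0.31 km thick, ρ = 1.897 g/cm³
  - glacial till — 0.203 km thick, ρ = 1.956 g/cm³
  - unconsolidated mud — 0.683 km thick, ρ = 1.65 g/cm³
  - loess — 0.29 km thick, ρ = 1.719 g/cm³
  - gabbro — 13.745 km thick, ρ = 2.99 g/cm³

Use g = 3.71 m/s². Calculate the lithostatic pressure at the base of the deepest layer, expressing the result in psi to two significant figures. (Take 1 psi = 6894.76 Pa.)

unconsolidated sand: 1897 kg/m³ × 3.71 m/s² × 310 m = 2.182×10^6 Pa = 316.4 psi
glacial till: 1956 kg/m³ × 3.71 m/s² × 203 m = 1.473×10^6 Pa = 213.7 psi
unconsolidated mud: 1650 kg/m³ × 3.71 m/s² × 683 m = 4.181×10^6 Pa = 606.4 psi
loess: 1719 kg/m³ × 3.71 m/s² × 290 m = 1.849×10^6 Pa = 268.2 psi
gabbro: 2990 kg/m³ × 3.71 m/s² × 13745 m = 1.525×10^8 Pa = 22114 psi
Total = 316.4 + 213.7 + 606.4 + 268.2 + 22114 = 23519 psi

24000 psi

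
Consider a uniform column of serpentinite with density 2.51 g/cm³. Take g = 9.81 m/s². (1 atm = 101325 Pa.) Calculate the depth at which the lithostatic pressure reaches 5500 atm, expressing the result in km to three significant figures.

h = P/(ρg) = 5500 atm / (2510 kg/m³ × 9.81 m/s²) = 5.573×10^8 Pa / 24623 Pa/m = 22633 m
= 22.633 km

22.6 km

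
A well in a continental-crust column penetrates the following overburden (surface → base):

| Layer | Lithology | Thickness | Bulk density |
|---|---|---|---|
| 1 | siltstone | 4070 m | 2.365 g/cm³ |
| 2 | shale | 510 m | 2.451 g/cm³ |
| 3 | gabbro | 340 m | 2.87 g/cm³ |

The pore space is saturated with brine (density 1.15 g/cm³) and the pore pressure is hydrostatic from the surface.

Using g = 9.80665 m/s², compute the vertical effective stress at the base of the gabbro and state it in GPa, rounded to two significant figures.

Overburden (lithostatic) stress σ_v:
siltstone: 2365 kg/m³ × 9.80665 m/s² × 4070 m = 9.439×10^7 Pa = 94.39 MPa
shale: 2451 kg/m³ × 9.80665 m/s² × 510 m = 1.226×10^7 Pa = 12.26 MPa
gabbro: 2870 kg/m³ × 9.80665 m/s² × 340 m = 9.569×10^6 Pa = 9.569 MPa
Total = 94.39 + 12.26 + 9.569 = 116.22 MPa
Pore pressure P_p = 1150 kg/m³ × 9.80665 m/s² × 4920 m = 5.549×10^7 Pa = 55.49 MPa
Effective stress σ' = σ_v − P_p = 116.2 − 55.49 = 60.736 MPa = 0.060736 GPa

0.061 GPa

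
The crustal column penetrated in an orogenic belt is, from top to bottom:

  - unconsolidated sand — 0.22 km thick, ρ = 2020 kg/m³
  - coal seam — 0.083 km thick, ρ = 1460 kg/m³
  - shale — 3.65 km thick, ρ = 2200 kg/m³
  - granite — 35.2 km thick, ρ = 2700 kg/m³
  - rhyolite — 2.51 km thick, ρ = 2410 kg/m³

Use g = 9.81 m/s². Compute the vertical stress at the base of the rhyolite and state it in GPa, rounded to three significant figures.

1.08 GPa

unconsolidated sand: 2020 kg/m³ × 9.81 m/s² × 220 m = 4.360×10^6 Pa = 4.360×10^-3 GPa
coal seam: 1460 kg/m³ × 9.81 m/s² × 83 m = 1.189×10^6 Pa = 1.189×10^-3 GPa
shale: 2200 kg/m³ × 9.81 m/s² × 3650 m = 7.877×10^7 Pa = 0.07877 GPa
granite: 2700 kg/m³ × 9.81 m/s² × 35200 m = 9.323×10^8 Pa = 0.9323 GPa
rhyolite: 2410 kg/m³ × 9.81 m/s² × 2510 m = 5.934×10^7 Pa = 0.05934 GPa
Total = 4.360×10^-3 + 1.189×10^-3 + 0.07877 + 0.9323 + 0.05934 = 1.0760 GPa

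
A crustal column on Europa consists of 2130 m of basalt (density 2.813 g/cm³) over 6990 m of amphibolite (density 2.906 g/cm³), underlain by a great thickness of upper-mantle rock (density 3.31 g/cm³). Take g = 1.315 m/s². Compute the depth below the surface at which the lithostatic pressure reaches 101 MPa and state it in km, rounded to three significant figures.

24.4 km

Pressure at base of upper layers: 2813×1.315×2130 + 2906×1.315×6990 = 3.459×10^7 Pa = 34.59 MPa
Remaining pressure to be supplied by upper-mantle rock: 1.010×10^8 − 3.459×10^7 = 6.641×10^7 Pa
Additional depth in upper-mantle rock = 6.641×10^7 Pa / (3310 kg/m³ × 1.315 m/s²) = 15257 m
Total depth = 9120 m + 15257 m = 24377 m
= 24.377 km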